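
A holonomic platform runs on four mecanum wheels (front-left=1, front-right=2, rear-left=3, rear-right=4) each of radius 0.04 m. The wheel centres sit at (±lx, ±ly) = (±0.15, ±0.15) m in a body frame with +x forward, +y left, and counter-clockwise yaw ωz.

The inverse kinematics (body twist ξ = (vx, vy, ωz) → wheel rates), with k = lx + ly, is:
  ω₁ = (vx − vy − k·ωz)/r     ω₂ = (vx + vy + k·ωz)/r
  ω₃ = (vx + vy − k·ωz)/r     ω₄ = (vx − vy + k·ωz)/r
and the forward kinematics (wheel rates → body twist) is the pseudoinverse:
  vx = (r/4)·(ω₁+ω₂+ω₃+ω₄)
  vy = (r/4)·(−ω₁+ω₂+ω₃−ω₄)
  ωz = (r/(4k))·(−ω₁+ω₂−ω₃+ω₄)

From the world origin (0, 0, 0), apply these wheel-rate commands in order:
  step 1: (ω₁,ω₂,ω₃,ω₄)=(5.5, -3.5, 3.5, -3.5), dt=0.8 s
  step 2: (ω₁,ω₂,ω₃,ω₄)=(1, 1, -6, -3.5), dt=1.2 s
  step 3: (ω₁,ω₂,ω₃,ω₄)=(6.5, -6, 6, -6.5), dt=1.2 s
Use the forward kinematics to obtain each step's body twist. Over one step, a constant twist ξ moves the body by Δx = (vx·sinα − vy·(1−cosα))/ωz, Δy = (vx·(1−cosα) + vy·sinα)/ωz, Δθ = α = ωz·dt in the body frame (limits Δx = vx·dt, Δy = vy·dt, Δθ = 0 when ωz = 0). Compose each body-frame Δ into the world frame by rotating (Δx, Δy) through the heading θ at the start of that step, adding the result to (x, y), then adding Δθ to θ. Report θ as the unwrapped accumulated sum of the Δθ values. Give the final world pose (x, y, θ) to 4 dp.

step 1: ξ=(vx,vy,ωz)=(0.0200, -0.0200, -0.5333), dt=0.8 → body Δ=(0.0122, -0.0189, -0.4267) → world pose (0.0122, -0.0189, -0.4267)
step 2: ξ=(vx,vy,ωz)=(-0.0750, -0.0250, 0.0833), dt=1.2 → body Δ=(-0.0884, -0.0344, 0.1000) → world pose (-0.0825, -0.0137, -0.3267)
step 3: ξ=(vx,vy,ωz)=(0.0000, 0.0000, -0.8333), dt=1.2 → body Δ=(0.0000, 0.0000, -1.0000) → world pose (-0.0825, -0.0137, -1.3267)

(-0.0825, -0.0137, -1.3267)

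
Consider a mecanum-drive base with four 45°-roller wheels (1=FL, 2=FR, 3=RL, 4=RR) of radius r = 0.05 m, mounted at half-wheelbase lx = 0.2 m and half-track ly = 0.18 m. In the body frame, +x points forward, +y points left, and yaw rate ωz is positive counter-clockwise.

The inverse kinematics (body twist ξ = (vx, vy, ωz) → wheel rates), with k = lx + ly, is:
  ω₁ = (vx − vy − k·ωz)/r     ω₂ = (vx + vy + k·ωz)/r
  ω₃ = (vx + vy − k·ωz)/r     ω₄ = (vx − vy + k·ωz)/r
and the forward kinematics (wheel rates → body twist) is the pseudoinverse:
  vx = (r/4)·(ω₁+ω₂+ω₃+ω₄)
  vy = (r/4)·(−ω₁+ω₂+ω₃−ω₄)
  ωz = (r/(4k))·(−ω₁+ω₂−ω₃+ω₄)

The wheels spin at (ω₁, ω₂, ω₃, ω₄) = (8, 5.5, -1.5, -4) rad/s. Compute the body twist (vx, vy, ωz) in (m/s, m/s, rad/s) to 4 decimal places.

(0.1000, 0.0000, -0.1645)

k = lx + ly = 0.2 + 0.18 = 0.3800
ω₁+ω₂+ω₃+ω₄ = 8.0000  →  vx = (0.05/4)·8.0000 = 0.1000
−ω₁+ω₂+ω₃−ω₄ = 0.0000  →  vy = (0.05/4)·0.0000 = 0.0000
−ω₁+ω₂−ω₃+ω₄ = -5.0000  →  ωz = (0.05/1.5200)·-5.0000 = -0.1645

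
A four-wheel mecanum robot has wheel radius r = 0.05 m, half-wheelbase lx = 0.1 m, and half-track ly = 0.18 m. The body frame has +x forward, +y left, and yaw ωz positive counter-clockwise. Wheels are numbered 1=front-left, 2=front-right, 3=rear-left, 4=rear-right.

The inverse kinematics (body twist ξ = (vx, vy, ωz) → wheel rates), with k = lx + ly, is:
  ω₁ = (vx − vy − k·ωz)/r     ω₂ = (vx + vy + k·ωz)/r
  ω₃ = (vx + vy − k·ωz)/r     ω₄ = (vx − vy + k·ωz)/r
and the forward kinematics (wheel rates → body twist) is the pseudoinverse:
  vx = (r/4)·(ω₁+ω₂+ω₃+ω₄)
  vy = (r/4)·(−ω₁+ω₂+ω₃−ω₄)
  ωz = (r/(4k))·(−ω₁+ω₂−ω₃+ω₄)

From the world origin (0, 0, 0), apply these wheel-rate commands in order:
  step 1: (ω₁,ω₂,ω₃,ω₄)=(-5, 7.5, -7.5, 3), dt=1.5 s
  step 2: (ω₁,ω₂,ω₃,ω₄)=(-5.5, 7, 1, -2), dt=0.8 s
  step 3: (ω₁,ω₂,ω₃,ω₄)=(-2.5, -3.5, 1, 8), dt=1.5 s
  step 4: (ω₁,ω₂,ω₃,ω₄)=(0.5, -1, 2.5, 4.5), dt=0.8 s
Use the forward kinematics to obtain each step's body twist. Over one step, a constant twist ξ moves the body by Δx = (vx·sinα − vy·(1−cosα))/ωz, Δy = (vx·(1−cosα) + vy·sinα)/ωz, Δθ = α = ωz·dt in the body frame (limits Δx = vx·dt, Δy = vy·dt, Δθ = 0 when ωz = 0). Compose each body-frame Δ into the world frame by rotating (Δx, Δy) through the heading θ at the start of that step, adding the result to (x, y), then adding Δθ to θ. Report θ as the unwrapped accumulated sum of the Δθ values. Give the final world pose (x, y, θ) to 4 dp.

step 1: ξ=(vx,vy,ωz)=(-0.0250, 0.0250, 1.0268), dt=1.5 → body Δ=(-0.0479, 0.0007, 1.5402) → world pose (-0.0479, 0.0007, 1.5402)
step 2: ξ=(vx,vy,ωz)=(0.0063, 0.1938, 0.4241), dt=0.8 → body Δ=(-0.0211, 0.1529, 0.3393) → world pose (-0.2014, -0.0157, 1.8795)
step 3: ξ=(vx,vy,ωz)=(0.0375, -0.1000, 0.2679), dt=1.5 → body Δ=(0.0845, -0.1348, 0.4018) → world pose (-0.0986, 0.1057, 2.2813)
step 4: ξ=(vx,vy,ωz)=(0.0813, -0.0438, 0.0223), dt=0.8 → body Δ=(0.0653, -0.0344, 0.0179) → world pose (-0.1151, 0.1777, 2.2991)

(-0.1151, 0.1777, 2.2991)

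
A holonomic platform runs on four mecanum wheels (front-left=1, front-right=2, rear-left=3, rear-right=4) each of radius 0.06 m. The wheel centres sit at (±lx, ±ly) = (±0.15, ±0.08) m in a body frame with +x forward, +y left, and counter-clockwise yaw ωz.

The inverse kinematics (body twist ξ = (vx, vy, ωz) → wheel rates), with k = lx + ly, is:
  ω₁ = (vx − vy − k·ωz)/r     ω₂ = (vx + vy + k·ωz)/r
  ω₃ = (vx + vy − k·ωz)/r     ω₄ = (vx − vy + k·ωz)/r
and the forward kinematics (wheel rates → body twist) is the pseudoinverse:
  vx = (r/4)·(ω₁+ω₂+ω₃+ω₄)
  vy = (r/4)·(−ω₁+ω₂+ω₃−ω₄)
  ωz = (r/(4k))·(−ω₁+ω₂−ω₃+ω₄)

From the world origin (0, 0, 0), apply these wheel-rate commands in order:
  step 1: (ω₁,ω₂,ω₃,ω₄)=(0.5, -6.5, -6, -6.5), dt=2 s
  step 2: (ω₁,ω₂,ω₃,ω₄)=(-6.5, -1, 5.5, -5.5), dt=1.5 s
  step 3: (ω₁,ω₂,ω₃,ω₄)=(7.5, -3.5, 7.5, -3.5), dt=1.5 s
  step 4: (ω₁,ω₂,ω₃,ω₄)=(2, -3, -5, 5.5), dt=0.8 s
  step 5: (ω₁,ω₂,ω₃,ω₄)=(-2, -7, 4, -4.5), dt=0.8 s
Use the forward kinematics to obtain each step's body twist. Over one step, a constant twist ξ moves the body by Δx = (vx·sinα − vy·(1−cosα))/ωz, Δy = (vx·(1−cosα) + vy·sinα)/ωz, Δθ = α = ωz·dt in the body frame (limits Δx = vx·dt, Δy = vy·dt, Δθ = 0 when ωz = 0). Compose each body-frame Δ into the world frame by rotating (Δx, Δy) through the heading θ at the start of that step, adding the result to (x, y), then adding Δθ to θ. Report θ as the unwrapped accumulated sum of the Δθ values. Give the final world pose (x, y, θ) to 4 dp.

(-0.2449, 0.3562, -4.0859)

step 1: ξ=(vx,vy,ωz)=(-0.2775, -0.0975, -0.4891), dt=2.0 → body Δ=(-0.5586, 0.0851, -0.9783) → world pose (-0.5586, 0.0851, -0.9783)
step 2: ξ=(vx,vy,ωz)=(-0.1125, 0.2475, -0.3587), dt=1.5 → body Δ=(-0.0632, 0.3979, -0.5380) → world pose (-0.2639, 0.3598, -1.5163)
step 3: ξ=(vx,vy,ωz)=(0.1200, 0.0000, -1.4348), dt=1.5 → body Δ=(0.0699, -0.1296, -2.1522) → world pose (-0.3894, 0.2830, -3.6685)
step 4: ξ=(vx,vy,ωz)=(-0.0075, -0.2325, 0.3587), dt=0.8 → body Δ=(0.0206, -0.1843, 0.2870) → world pose (-0.3146, 0.4526, -3.3815)
step 5: ξ=(vx,vy,ωz)=(-0.1425, 0.0525, -0.8804), dt=0.8 → body Δ=(-0.0906, 0.0771, -0.7043) → world pose (-0.2449, 0.3562, -4.0859)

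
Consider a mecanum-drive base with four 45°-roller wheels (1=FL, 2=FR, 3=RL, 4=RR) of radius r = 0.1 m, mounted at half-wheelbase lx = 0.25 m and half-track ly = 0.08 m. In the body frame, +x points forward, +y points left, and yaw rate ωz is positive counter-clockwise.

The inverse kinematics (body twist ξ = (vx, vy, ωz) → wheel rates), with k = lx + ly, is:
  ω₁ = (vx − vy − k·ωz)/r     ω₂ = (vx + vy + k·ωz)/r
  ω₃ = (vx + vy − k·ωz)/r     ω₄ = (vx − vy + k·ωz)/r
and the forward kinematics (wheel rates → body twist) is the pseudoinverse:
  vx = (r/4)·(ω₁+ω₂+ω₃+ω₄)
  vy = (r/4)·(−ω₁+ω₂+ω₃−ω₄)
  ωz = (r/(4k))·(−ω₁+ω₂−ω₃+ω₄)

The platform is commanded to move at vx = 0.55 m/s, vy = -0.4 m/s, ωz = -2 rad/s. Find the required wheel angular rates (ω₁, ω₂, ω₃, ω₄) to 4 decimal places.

k = lx + ly = 0.25 + 0.08 = 0.3300;  k·ωz = 0.3300·-2 = -0.6600
ω₁ (FL) = (vx − vy − k·ωz)/r = 1.6100/0.1 = 16.1000
ω₂ (FR) = (vx + vy + k·ωz)/r = -0.5100/0.1 = -5.1000
ω₃ (RL) = (vx + vy − k·ωz)/r = 0.8100/0.1 = 8.1000
ω₄ (RR) = (vx − vy + k·ωz)/r = 0.2900/0.1 = 2.9000

(16.1000, -5.1000, 8.1000, 2.9000)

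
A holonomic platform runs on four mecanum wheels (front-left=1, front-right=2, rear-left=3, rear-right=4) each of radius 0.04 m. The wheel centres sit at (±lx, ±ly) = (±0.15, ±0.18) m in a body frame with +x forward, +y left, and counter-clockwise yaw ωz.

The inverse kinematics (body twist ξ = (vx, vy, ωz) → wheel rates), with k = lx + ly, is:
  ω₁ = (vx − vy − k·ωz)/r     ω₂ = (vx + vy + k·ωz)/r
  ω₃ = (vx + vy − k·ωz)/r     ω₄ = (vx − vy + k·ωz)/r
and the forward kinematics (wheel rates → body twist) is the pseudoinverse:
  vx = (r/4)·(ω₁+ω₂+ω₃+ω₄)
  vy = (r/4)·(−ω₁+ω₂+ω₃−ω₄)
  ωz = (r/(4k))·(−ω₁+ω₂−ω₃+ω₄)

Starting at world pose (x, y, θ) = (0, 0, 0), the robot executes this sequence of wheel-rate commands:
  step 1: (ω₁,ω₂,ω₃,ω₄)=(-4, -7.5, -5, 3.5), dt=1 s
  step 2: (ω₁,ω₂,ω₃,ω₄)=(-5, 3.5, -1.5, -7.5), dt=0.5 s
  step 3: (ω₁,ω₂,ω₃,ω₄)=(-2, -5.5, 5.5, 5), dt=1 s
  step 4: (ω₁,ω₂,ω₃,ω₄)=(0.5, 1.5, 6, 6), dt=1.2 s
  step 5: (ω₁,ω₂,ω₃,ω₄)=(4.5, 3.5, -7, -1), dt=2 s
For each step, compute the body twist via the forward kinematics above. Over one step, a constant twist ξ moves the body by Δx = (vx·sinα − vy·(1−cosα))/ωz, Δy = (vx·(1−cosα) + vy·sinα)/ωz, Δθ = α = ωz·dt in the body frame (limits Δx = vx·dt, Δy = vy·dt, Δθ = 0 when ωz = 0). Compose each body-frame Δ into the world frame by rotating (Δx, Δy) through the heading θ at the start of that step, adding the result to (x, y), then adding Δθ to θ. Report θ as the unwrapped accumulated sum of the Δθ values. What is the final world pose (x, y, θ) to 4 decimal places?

step 1: ξ=(vx,vy,ωz)=(-0.1300, -0.1200, 0.1515), dt=1.0 → body Δ=(-0.1204, -0.1294, 0.1515) → world pose (-0.1204, -0.1294, 0.1515)
step 2: ξ=(vx,vy,ωz)=(-0.1050, 0.1450, 0.0758), dt=0.5 → body Δ=(-0.0539, 0.0715, 0.0379) → world pose (-0.1845, -0.0668, 0.1894)
step 3: ξ=(vx,vy,ωz)=(0.0300, -0.0300, -0.1212), dt=1.0 → body Δ=(0.0281, -0.0317, -0.1212) → world pose (-0.1509, -0.0927, 0.0682)
step 4: ξ=(vx,vy,ωz)=(0.1400, 0.0100, 0.0303), dt=1.2 → body Δ=(0.1677, 0.0151, 0.0364) → world pose (0.0155, -0.0663, 0.1045)
step 5: ξ=(vx,vy,ωz)=(0.0000, -0.0700, 0.1515), dt=2.0 → body Δ=(0.0211, -0.1379, 0.3030) → world pose (0.0508, -0.2012, 0.4076)

(0.0508, -0.2012, 0.4076)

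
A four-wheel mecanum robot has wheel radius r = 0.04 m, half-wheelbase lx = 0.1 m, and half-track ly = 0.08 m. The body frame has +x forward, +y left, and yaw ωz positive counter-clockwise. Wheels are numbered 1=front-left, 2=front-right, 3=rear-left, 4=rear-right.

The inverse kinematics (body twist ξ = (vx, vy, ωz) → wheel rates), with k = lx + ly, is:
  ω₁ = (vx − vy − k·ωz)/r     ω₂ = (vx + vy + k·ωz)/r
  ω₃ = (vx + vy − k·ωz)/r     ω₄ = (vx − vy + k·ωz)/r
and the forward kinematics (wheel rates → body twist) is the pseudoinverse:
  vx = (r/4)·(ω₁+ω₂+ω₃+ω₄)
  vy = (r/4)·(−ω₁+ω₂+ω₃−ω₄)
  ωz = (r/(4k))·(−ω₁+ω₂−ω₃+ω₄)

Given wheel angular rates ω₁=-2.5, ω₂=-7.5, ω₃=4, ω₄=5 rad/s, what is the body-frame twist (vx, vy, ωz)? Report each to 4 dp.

k = lx + ly = 0.1 + 0.08 = 0.1800
ω₁+ω₂+ω₃+ω₄ = -1.0000  →  vx = (0.04/4)·-1.0000 = -0.0100
−ω₁+ω₂+ω₃−ω₄ = -6.0000  →  vy = (0.04/4)·-6.0000 = -0.0600
−ω₁+ω₂−ω₃+ω₄ = -4.0000  →  ωz = (0.04/0.7200)·-4.0000 = -0.2222

(-0.0100, -0.0600, -0.2222)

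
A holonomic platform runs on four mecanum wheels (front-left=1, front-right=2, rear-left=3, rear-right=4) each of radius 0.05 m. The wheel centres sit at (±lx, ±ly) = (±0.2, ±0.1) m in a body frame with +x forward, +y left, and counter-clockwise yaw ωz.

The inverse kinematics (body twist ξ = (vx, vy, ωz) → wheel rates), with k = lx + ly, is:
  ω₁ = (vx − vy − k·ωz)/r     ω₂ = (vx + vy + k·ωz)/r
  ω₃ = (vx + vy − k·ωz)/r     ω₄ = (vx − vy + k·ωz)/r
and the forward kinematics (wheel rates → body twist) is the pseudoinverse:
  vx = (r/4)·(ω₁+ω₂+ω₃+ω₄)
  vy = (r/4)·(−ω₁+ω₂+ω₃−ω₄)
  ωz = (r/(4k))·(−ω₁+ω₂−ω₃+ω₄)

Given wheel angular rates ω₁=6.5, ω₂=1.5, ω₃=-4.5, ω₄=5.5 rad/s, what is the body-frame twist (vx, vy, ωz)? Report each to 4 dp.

k = lx + ly = 0.2 + 0.1 = 0.3000
ω₁+ω₂+ω₃+ω₄ = 9.0000  →  vx = (0.05/4)·9.0000 = 0.1125
−ω₁+ω₂+ω₃−ω₄ = -15.0000  →  vy = (0.05/4)·-15.0000 = -0.1875
−ω₁+ω₂−ω₃+ω₄ = 5.0000  →  ωz = (0.05/1.2000)·5.0000 = 0.2083

(0.1125, -0.1875, 0.2083)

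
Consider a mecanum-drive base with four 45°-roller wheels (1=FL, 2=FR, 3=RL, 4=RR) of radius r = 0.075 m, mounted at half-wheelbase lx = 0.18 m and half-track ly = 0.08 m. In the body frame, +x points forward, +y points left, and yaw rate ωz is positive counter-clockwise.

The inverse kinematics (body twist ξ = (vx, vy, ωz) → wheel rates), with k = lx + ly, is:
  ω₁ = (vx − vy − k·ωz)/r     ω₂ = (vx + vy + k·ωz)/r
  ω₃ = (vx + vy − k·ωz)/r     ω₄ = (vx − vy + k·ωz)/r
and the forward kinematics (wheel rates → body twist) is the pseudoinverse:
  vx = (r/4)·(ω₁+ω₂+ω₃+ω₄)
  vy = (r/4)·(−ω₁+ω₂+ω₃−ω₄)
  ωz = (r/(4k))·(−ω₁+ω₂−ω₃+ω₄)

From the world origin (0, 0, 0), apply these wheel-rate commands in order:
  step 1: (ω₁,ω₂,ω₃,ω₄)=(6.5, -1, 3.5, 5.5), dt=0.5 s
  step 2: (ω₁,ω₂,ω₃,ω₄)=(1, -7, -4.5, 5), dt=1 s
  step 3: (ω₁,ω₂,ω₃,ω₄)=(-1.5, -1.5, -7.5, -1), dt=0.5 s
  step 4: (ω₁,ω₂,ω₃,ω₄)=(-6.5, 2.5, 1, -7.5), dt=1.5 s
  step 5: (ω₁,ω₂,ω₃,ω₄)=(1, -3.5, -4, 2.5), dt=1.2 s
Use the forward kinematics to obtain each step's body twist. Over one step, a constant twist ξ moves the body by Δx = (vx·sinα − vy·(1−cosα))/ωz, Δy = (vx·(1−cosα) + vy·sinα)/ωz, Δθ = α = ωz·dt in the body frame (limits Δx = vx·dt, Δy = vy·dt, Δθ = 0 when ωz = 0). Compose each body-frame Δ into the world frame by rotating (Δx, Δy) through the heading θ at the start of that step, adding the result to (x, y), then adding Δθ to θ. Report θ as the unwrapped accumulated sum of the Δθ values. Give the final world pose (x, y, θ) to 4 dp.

(-0.5204, -0.3032, 0.3714)

step 1: ξ=(vx,vy,ωz)=(0.2719, -0.1781, -0.3966), dt=0.5 → body Δ=(0.1262, -0.1019, -0.1983) → world pose (0.1262, -0.1019, -0.1983)
step 2: ξ=(vx,vy,ωz)=(-0.1031, -0.3281, 0.1082), dt=1.0 → body Δ=(-0.0852, -0.3331, 0.1082) → world pose (-0.0229, -0.4117, -0.0901)
step 3: ξ=(vx,vy,ωz)=(-0.2156, -0.1219, 0.4688), dt=0.5 → body Δ=(-0.0997, -0.0730, 0.2344) → world pose (-0.1288, -0.4753, 0.1442)
step 4: ξ=(vx,vy,ωz)=(-0.1969, 0.3281, 0.0361), dt=1.5 → body Δ=(-0.3085, 0.4840, 0.0541) → world pose (-0.5036, -0.0407, 0.1983)
step 5: ξ=(vx,vy,ωz)=(-0.0750, -0.2062, 0.1442), dt=1.2 → body Δ=(-0.0682, -0.2540, 0.1731) → world pose (-0.5204, -0.3032, 0.3714)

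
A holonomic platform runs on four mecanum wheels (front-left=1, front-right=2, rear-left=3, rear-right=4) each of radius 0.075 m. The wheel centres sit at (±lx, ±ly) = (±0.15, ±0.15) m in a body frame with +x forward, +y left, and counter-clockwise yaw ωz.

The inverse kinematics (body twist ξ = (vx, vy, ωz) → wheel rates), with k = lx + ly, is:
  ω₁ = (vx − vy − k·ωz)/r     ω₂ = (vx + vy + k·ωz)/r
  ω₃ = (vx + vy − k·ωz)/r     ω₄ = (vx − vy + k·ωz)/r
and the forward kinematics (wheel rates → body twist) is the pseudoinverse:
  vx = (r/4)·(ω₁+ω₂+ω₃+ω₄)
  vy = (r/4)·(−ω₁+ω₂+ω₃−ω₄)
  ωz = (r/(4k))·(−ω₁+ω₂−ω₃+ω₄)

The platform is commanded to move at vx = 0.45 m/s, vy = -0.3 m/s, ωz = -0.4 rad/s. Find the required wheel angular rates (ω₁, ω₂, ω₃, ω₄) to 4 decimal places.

(11.6000, 0.4000, 3.6000, 8.4000)

k = lx + ly = 0.15 + 0.15 = 0.3000;  k·ωz = 0.3000·-0.4 = -0.1200
ω₁ (FL) = (vx − vy − k·ωz)/r = 0.8700/0.075 = 11.6000
ω₂ (FR) = (vx + vy + k·ωz)/r = 0.0300/0.075 = 0.4000
ω₃ (RL) = (vx + vy − k·ωz)/r = 0.2700/0.075 = 3.6000
ω₄ (RR) = (vx − vy + k·ωz)/r = 0.6300/0.075 = 8.4000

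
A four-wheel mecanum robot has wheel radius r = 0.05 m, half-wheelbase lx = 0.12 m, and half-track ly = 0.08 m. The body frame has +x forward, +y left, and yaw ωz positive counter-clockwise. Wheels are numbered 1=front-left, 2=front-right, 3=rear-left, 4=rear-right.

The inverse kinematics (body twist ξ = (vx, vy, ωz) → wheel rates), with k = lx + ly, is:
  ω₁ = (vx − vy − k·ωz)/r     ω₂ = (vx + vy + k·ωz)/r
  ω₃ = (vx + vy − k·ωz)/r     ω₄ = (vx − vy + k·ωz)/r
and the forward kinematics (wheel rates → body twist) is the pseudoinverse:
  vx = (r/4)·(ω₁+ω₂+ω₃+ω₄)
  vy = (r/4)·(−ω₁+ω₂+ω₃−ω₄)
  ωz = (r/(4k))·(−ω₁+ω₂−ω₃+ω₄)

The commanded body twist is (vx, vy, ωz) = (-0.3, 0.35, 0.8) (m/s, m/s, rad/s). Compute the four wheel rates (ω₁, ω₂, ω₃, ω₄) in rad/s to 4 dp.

(-16.2000, 4.2000, -2.2000, -9.8000)

k = lx + ly = 0.12 + 0.08 = 0.2000;  k·ωz = 0.2000·0.8 = 0.1600
ω₁ (FL) = (vx − vy − k·ωz)/r = -0.8100/0.05 = -16.2000
ω₂ (FR) = (vx + vy + k·ωz)/r = 0.2100/0.05 = 4.2000
ω₃ (RL) = (vx + vy − k·ωz)/r = -0.1100/0.05 = -2.2000
ω₄ (RR) = (vx − vy + k·ωz)/r = -0.4900/0.05 = -9.8000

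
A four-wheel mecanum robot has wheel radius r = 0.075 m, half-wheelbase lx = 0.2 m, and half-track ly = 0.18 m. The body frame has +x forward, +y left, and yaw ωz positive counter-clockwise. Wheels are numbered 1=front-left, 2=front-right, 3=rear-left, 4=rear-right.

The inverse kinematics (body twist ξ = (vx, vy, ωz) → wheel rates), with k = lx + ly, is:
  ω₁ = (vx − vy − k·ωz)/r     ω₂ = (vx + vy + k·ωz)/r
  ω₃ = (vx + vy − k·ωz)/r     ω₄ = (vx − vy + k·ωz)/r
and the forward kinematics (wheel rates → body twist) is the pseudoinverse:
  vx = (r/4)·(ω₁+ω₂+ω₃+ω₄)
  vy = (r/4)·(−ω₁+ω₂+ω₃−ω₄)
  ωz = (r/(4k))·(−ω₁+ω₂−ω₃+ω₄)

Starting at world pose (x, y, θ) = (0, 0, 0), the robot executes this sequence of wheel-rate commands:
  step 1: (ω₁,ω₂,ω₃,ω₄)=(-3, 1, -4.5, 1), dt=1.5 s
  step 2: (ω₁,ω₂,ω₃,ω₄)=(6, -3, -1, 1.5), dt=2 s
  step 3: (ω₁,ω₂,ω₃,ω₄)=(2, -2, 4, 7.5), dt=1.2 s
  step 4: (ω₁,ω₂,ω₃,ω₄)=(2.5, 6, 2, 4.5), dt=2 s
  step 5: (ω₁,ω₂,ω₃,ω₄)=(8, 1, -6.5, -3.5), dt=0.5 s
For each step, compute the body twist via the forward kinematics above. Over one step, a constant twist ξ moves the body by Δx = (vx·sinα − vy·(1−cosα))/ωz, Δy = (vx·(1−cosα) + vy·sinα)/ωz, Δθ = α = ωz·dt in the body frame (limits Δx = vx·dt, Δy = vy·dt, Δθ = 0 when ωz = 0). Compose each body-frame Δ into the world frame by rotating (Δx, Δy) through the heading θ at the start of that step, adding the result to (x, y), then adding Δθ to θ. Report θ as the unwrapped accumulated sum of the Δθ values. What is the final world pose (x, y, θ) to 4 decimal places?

step 1: ξ=(vx,vy,ωz)=(-0.1031, -0.0281, 0.4688), dt=1.5 → body Δ=(-0.1280, -0.0910, 0.7031) → world pose (-0.1280, -0.0910, 0.7031)
step 2: ξ=(vx,vy,ωz)=(0.0656, -0.2156, -0.3207), dt=2.0 → body Δ=(-0.0112, -0.4430, -0.6414) → world pose (0.1498, -0.4361, 0.0617)
step 3: ξ=(vx,vy,ωz)=(0.2156, -0.1406, -0.0247), dt=1.2 → body Δ=(0.2562, -0.1726, -0.0296) → world pose (0.4162, -0.5925, 0.0321)
step 4: ξ=(vx,vy,ωz)=(0.2812, 0.0187, 0.2961), dt=2.0 → body Δ=(0.5194, 0.1971, 0.5921) → world pose (0.9290, -0.3789, 0.6242)
step 5: ξ=(vx,vy,ωz)=(-0.0188, -0.1875, -0.1974), dt=0.5 → body Δ=(-0.0140, -0.0931, -0.0987) → world pose (0.9721, -0.4627, 0.5255)

(0.9721, -0.4627, 0.5255)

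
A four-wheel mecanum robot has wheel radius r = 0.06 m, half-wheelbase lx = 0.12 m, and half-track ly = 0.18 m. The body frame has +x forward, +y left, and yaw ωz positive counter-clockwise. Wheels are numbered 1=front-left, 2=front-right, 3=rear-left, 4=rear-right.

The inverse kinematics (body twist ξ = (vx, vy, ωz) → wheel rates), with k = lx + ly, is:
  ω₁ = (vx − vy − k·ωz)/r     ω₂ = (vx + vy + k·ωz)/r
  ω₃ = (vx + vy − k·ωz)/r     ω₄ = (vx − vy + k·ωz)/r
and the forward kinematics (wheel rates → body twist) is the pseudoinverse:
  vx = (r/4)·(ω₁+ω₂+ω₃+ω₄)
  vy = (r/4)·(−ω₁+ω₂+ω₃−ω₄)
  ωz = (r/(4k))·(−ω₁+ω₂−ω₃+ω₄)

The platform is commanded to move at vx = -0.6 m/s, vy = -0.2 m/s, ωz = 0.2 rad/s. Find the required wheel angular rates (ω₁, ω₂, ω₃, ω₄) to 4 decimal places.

(-7.6667, -12.3333, -14.3333, -5.6667)

k = lx + ly = 0.12 + 0.18 = 0.3000;  k·ωz = 0.3000·0.2 = 0.0600
ω₁ (FL) = (vx − vy − k·ωz)/r = -0.4600/0.06 = -7.6667
ω₂ (FR) = (vx + vy + k·ωz)/r = -0.7400/0.06 = -12.3333
ω₃ (RL) = (vx + vy − k·ωz)/r = -0.8600/0.06 = -14.3333
ω₄ (RR) = (vx − vy + k·ωz)/r = -0.3400/0.06 = -5.6667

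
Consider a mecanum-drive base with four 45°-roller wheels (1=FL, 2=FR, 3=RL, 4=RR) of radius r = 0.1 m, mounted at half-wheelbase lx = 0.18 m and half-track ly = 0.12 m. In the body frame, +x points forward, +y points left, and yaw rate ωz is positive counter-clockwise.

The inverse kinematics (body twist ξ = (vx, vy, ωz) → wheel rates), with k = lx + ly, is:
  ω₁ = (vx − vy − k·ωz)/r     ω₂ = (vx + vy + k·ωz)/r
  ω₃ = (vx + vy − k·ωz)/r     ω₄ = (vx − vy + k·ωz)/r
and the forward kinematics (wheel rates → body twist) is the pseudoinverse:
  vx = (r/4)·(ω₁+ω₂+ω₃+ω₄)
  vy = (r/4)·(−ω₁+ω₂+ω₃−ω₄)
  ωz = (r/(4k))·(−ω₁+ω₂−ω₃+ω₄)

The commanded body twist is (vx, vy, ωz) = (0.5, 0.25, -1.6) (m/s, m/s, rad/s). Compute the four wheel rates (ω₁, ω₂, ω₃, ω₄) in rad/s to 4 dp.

(7.3000, 2.7000, 12.3000, -2.3000)

k = lx + ly = 0.18 + 0.12 = 0.3000;  k·ωz = 0.3000·-1.6 = -0.4800
ω₁ (FL) = (vx − vy − k·ωz)/r = 0.7300/0.1 = 7.3000
ω₂ (FR) = (vx + vy + k·ωz)/r = 0.2700/0.1 = 2.7000
ω₃ (RL) = (vx + vy − k·ωz)/r = 1.2300/0.1 = 12.3000
ω₄ (RR) = (vx − vy + k·ωz)/r = -0.2300/0.1 = -2.3000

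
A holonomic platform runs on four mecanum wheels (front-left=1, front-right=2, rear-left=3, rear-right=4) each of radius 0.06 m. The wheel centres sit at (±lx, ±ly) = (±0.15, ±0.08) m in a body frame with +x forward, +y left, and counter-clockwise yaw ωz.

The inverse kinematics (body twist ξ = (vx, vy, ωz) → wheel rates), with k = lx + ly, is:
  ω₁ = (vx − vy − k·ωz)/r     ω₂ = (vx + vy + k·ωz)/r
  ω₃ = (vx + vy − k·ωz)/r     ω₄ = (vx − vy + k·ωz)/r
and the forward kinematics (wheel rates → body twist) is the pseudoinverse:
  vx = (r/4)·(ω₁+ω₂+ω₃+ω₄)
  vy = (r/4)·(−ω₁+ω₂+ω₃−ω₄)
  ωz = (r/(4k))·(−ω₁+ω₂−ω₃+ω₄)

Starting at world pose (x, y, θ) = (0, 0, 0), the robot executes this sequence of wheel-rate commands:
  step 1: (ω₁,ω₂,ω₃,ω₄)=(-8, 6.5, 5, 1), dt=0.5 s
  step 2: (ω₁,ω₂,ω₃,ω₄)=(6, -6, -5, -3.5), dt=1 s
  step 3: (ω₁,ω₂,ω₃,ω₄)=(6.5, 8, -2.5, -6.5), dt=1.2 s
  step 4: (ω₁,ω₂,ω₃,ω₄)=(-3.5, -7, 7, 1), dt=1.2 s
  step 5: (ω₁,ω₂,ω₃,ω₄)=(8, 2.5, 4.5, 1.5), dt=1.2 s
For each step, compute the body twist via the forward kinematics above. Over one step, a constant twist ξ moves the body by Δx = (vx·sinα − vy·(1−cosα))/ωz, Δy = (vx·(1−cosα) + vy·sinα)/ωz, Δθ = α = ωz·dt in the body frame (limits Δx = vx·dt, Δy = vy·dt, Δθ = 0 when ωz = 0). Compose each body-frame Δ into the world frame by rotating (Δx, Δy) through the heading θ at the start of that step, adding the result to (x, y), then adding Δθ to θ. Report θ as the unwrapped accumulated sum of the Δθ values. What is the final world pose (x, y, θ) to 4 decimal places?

step 1: ξ=(vx,vy,ωz)=(0.0675, 0.2775, 0.6848), dt=0.5 → body Δ=(0.0096, 0.1418, 0.3424) → world pose (0.0096, 0.1418, 0.3424)
step 2: ξ=(vx,vy,ωz)=(-0.1275, -0.2025, -0.6848), dt=1.0 → body Δ=(-0.1844, -0.1451, -0.6848) → world pose (-0.1155, -0.0568, -0.3424)
step 3: ξ=(vx,vy,ωz)=(0.0825, 0.0825, -0.1630), dt=1.2 → body Δ=(0.1080, 0.0887, -0.1957) → world pose (0.0161, -0.0095, -0.5380)
step 4: ξ=(vx,vy,ωz)=(-0.0375, 0.0375, -0.6196), dt=1.2 → body Δ=(-0.0250, 0.0569, -0.7435) → world pose (0.0238, 0.0522, -1.2815)
step 5: ξ=(vx,vy,ωz)=(0.2475, -0.0375, -0.5543), dt=1.2 → body Δ=(0.2612, -0.1369, -0.6652) → world pose (-0.0330, -0.2372, -1.9467)

(-0.0330, -0.2372, -1.9467)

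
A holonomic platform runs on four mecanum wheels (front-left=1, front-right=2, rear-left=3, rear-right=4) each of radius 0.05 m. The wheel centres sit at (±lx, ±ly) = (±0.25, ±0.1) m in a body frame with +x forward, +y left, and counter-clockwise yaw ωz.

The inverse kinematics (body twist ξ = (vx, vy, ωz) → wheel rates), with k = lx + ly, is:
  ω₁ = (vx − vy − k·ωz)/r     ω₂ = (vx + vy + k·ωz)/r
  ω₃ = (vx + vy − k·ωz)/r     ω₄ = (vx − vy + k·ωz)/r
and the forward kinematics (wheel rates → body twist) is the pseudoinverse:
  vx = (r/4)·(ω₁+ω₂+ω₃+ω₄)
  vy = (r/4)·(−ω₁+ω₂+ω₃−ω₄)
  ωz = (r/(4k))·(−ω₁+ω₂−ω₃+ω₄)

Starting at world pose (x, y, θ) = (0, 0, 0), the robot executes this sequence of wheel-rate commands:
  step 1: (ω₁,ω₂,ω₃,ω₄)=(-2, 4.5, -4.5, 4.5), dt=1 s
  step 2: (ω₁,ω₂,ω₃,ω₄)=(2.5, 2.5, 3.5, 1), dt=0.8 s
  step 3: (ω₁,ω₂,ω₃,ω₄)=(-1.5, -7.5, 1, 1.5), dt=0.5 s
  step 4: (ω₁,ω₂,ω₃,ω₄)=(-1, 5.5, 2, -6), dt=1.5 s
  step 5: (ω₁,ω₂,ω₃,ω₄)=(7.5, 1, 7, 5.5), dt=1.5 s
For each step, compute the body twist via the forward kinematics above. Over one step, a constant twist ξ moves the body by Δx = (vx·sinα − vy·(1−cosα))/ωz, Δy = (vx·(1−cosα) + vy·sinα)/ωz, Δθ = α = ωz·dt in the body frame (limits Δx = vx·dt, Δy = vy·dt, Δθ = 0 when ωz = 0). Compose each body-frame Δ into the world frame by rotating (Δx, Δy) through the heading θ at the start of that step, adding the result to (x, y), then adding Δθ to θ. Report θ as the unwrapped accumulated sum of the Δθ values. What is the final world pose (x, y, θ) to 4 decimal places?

(0.4031, 0.1948, -0.1250)

step 1: ξ=(vx,vy,ωz)=(0.0312, -0.0312, 0.5536), dt=1.0 → body Δ=(0.0381, -0.0212, 0.5536) → world pose (0.0381, -0.0212, 0.5536)
step 2: ξ=(vx,vy,ωz)=(0.1188, 0.0312, -0.0893), dt=0.8 → body Δ=(0.0958, 0.0216, -0.0714) → world pose (0.1083, 0.0475, 0.4821)
step 3: ξ=(vx,vy,ωz)=(-0.0813, -0.0813, -0.1964), dt=0.5 → body Δ=(-0.0426, -0.0386, -0.0982) → world pose (0.0884, -0.0064, 0.3839)
step 4: ξ=(vx,vy,ωz)=(0.0062, 0.1813, -0.0536), dt=1.5 → body Δ=(0.0203, 0.2712, -0.0804) → world pose (0.0057, 0.2526, 0.3036)
step 5: ξ=(vx,vy,ωz)=(0.2625, -0.0625, -0.2857), dt=1.5 → body Δ=(0.3620, -0.1740, -0.4286) → world pose (0.4031, 0.1948, -0.1250)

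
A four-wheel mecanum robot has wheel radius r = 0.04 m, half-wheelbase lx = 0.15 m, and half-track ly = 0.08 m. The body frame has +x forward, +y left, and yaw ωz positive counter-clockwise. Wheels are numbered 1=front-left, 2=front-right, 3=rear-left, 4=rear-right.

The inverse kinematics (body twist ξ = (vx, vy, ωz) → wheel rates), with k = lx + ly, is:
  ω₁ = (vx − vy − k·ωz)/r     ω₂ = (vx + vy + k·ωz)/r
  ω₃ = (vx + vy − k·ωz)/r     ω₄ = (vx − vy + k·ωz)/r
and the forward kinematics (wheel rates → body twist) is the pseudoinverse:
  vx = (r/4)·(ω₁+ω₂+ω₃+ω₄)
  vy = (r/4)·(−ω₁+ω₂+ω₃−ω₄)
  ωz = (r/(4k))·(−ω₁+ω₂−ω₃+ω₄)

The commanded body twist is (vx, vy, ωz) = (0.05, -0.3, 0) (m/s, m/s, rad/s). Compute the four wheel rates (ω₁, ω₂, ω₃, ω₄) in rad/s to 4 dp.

k = lx + ly = 0.15 + 0.08 = 0.2300;  k·ωz = 0.2300·0 = 0.0000
ω₁ (FL) = (vx − vy − k·ωz)/r = 0.3500/0.04 = 8.7500
ω₂ (FR) = (vx + vy + k·ωz)/r = -0.2500/0.04 = -6.2500
ω₃ (RL) = (vx + vy − k·ωz)/r = -0.2500/0.04 = -6.2500
ω₄ (RR) = (vx − vy + k·ωz)/r = 0.3500/0.04 = 8.7500

(8.7500, -6.2500, -6.2500, 8.7500)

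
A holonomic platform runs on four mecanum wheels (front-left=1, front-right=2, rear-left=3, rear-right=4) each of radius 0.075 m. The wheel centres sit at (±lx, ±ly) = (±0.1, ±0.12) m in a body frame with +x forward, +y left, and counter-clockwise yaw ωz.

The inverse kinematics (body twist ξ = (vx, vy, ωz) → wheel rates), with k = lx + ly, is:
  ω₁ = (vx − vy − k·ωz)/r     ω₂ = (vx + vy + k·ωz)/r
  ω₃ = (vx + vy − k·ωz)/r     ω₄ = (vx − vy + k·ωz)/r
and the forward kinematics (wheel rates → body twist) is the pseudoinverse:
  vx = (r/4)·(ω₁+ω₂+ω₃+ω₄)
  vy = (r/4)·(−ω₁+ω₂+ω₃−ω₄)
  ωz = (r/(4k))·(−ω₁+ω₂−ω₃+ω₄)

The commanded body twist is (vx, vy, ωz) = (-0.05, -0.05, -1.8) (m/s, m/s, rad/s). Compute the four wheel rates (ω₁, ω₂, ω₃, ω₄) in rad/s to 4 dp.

k = lx + ly = 0.1 + 0.12 = 0.2200;  k·ωz = 0.2200·-1.8 = -0.3960
ω₁ (FL) = (vx − vy − k·ωz)/r = 0.3960/0.075 = 5.2800
ω₂ (FR) = (vx + vy + k·ωz)/r = -0.4960/0.075 = -6.6133
ω₃ (RL) = (vx + vy − k·ωz)/r = 0.2960/0.075 = 3.9467
ω₄ (RR) = (vx − vy + k·ωz)/r = -0.3960/0.075 = -5.2800

(5.2800, -6.6133, 3.9467, -5.2800)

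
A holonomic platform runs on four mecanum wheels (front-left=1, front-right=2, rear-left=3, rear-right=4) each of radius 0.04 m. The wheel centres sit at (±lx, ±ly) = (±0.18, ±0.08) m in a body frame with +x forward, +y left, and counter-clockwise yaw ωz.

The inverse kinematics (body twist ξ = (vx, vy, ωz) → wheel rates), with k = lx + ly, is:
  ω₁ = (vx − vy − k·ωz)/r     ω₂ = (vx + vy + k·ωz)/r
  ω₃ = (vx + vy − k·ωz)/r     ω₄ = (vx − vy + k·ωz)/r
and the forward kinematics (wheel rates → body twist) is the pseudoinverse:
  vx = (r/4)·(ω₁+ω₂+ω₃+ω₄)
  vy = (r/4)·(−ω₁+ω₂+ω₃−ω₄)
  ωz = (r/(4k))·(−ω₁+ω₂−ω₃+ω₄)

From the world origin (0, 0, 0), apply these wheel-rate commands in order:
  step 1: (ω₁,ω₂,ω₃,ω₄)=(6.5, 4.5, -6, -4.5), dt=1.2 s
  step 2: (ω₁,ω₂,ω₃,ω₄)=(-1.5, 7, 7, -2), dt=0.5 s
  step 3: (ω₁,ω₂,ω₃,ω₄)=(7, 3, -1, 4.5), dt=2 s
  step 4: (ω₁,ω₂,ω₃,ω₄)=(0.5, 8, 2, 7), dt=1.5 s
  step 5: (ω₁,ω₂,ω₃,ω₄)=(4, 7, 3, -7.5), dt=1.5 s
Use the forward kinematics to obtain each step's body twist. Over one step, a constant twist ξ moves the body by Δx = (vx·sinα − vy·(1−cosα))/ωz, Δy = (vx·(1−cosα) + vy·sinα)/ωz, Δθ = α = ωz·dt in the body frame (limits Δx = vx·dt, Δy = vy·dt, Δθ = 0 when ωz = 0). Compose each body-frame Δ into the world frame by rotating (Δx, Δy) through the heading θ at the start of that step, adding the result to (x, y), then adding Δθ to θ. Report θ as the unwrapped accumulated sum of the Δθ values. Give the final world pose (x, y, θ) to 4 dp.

(0.5204, 0.2250, 0.3712)

step 1: ξ=(vx,vy,ωz)=(0.0050, -0.0350, -0.0192), dt=1.2 → body Δ=(0.0055, -0.0421, -0.0231) → world pose (0.0055, -0.0421, -0.0231)
step 2: ξ=(vx,vy,ωz)=(0.1050, 0.1750, -0.0192), dt=0.5 → body Δ=(0.0529, 0.0872, -0.0096) → world pose (0.0604, 0.0439, -0.0327)
step 3: ξ=(vx,vy,ωz)=(0.1350, -0.0950, 0.0577), dt=2.0 → body Δ=(0.2804, -0.1740, 0.1154) → world pose (0.3349, -0.1392, 0.0827)
step 4: ξ=(vx,vy,ωz)=(0.1750, 0.0250, 0.4808), dt=1.5 → body Δ=(0.2274, 0.1250, 0.7212) → world pose (0.5512, 0.0042, 0.8038)
step 5: ξ=(vx,vy,ωz)=(0.0650, 0.1350, -0.2885), dt=1.5 → body Δ=(0.1376, 0.1755, -0.4327) → world pose (0.5204, 0.2250, 0.3712)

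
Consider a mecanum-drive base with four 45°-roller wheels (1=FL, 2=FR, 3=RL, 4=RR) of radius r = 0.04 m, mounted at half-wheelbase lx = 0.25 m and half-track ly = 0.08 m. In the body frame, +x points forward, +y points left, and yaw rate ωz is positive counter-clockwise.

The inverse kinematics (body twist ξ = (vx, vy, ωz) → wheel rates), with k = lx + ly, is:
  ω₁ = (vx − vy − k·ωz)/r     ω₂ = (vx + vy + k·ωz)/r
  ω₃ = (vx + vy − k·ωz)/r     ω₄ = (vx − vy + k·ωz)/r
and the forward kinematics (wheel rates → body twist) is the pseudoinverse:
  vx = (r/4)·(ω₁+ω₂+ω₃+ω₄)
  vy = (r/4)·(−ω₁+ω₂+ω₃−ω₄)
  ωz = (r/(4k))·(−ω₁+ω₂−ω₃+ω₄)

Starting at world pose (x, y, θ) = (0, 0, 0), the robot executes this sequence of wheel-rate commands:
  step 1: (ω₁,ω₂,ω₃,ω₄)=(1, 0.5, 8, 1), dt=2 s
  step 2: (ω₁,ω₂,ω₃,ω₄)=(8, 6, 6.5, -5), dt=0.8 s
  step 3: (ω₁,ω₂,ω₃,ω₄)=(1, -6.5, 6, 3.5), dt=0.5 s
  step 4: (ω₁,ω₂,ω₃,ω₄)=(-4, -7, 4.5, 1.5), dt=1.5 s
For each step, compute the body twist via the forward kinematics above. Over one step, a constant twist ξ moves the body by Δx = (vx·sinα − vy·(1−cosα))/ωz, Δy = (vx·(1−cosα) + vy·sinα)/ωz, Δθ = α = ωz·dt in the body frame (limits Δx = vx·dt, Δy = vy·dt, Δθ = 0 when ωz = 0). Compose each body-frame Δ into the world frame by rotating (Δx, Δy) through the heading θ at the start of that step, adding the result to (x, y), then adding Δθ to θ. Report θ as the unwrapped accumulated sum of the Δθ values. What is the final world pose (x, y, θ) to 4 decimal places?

step 1: ξ=(vx,vy,ωz)=(0.1050, 0.0650, -0.2273), dt=2.0 → body Δ=(0.2319, 0.0787, -0.4545) → world pose (0.2319, 0.0787, -0.4545)
step 2: ξ=(vx,vy,ωz)=(0.1550, 0.0950, -0.4091), dt=0.8 → body Δ=(0.1341, 0.0545, -0.3273) → world pose (0.3763, 0.0688, -0.7818)
step 3: ξ=(vx,vy,ωz)=(0.0400, -0.0500, -0.3030), dt=0.5 → body Δ=(0.0180, -0.0264, -0.1515) → world pose (0.3705, 0.0373, -0.9333)
step 4: ξ=(vx,vy,ωz)=(-0.0500, 0.0000, -0.1818), dt=1.5 → body Δ=(-0.0741, 0.0102, -0.2727) → world pose (0.3346, 0.1029, -1.2061)

(0.3346, 0.1029, -1.2061)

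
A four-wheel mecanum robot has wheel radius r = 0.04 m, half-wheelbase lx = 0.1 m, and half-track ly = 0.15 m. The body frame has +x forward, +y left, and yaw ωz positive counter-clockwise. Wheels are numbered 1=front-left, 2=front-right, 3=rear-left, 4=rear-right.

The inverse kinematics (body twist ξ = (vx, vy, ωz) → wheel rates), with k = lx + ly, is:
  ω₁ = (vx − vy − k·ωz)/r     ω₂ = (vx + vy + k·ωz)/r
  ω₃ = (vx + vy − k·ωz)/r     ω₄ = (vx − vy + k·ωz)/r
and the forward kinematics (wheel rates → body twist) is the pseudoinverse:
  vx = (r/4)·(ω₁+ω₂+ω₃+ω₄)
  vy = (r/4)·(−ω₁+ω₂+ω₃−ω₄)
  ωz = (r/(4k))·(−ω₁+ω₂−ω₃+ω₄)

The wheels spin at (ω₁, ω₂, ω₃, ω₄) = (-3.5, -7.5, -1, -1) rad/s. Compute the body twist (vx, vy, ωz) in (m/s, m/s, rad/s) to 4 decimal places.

k = lx + ly = 0.1 + 0.15 = 0.2500
ω₁+ω₂+ω₃+ω₄ = -13.0000  →  vx = (0.04/4)·-13.0000 = -0.1300
−ω₁+ω₂+ω₃−ω₄ = -4.0000  →  vy = (0.04/4)·-4.0000 = -0.0400
−ω₁+ω₂−ω₃+ω₄ = -4.0000  →  ωz = (0.04/1.0000)·-4.0000 = -0.1600

(-0.1300, -0.0400, -0.1600)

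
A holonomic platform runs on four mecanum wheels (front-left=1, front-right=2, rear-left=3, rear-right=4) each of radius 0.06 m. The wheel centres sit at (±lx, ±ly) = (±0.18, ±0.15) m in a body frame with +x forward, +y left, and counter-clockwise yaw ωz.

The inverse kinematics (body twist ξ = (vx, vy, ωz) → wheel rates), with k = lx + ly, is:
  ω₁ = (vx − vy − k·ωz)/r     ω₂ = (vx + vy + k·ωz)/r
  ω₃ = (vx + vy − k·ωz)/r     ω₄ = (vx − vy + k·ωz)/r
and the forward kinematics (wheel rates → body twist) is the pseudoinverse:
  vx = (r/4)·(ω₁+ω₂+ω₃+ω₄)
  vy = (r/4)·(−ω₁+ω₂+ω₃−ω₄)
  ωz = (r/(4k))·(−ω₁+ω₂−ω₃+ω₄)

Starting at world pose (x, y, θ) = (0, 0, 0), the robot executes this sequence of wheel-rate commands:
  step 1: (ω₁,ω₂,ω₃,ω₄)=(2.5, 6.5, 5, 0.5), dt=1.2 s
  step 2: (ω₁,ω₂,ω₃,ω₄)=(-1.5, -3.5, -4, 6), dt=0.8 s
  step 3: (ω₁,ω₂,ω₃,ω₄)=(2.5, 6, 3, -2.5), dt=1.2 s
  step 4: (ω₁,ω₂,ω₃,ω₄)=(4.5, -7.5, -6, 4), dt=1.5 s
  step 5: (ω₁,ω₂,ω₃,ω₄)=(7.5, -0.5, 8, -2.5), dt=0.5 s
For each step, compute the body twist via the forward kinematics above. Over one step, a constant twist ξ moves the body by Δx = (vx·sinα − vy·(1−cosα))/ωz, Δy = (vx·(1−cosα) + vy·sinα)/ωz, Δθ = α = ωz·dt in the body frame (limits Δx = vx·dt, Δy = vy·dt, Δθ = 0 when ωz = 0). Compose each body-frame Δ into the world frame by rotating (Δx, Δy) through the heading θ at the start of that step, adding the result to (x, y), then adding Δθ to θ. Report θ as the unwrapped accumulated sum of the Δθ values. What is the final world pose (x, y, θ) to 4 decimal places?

step 1: ξ=(vx,vy,ωz)=(0.2175, 0.1275, -0.0227), dt=1.2 → body Δ=(0.2631, 0.1494, -0.0273) → world pose (0.2631, 0.1494, -0.0273)
step 2: ξ=(vx,vy,ωz)=(-0.0450, -0.1800, 0.3636), dt=0.8 → body Δ=(-0.0147, -0.1472, 0.2909) → world pose (0.2443, 0.0027, 0.2636)
step 3: ξ=(vx,vy,ωz)=(0.1350, 0.1350, -0.0909), dt=1.2 → body Δ=(0.1705, 0.1529, -0.1091) → world pose (0.3691, 0.1947, 0.1545)
step 4: ξ=(vx,vy,ωz)=(-0.0750, -0.3300, -0.0909), dt=1.5 → body Δ=(-0.1458, -0.4858, -0.1364) → world pose (0.2998, -0.3078, 0.0182)
step 5: ξ=(vx,vy,ωz)=(0.1875, 0.0375, -0.8409), dt=0.5 → body Δ=(0.0949, -0.0012, -0.4205) → world pose (0.3947, -0.3073, -0.4023)

(0.3947, -0.3073, -0.4023)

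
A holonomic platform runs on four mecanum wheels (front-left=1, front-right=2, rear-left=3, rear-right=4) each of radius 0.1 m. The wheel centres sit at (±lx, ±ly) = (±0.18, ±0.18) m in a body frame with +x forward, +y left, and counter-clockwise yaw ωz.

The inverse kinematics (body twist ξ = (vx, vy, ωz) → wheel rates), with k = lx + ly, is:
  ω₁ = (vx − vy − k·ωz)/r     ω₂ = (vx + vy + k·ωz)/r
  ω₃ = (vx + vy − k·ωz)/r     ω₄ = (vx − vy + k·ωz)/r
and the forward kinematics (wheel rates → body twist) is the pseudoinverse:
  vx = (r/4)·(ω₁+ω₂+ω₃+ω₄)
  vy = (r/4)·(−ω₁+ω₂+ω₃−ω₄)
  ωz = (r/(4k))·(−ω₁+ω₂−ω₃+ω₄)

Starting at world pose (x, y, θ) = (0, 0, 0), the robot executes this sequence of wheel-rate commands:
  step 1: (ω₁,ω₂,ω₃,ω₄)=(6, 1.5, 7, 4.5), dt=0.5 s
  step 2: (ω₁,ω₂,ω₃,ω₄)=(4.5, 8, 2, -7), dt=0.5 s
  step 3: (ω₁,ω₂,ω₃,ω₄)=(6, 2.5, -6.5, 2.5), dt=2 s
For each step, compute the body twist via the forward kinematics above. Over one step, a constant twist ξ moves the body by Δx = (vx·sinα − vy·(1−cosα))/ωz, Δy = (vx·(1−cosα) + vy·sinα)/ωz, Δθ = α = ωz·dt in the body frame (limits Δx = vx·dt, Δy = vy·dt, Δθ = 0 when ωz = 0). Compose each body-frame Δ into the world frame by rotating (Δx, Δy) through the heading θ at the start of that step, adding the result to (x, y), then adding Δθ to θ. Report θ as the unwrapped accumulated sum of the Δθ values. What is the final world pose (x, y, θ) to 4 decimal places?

(0.5598, -0.5579, 0.3299)

step 1: ξ=(vx,vy,ωz)=(0.4750, -0.0500, -0.4861), dt=0.5 → body Δ=(0.2321, -0.0535, -0.2431) → world pose (0.2321, -0.0535, -0.2431)
step 2: ξ=(vx,vy,ωz)=(0.1875, 0.3125, -0.3819), dt=0.5 → body Δ=(0.1081, 0.1464, -0.1910) → world pose (0.3723, 0.0626, -0.4340)
step 3: ξ=(vx,vy,ωz)=(0.1125, -0.3125, 0.3819), dt=2.0 → body Δ=(0.4311, -0.4841, 0.7639) → world pose (0.5598, -0.5579, 0.3299)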